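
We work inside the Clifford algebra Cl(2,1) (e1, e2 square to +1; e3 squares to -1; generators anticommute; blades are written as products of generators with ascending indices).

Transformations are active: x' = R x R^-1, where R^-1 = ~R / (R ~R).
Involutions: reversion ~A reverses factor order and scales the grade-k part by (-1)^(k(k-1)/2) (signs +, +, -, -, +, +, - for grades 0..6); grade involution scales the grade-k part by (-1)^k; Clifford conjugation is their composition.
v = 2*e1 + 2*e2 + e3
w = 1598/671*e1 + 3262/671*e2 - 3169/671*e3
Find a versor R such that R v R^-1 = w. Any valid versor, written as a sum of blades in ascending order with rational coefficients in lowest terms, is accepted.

Why this works: both vectors square to 7, so q(v) = q(w) and R = v + w = 2940/671*e1 + 4604/671*e2 - 2498/671*e3 carries v to w — its own direction survives, the complement (v - w)/2 flips.
Answer: 2940/671*e1 + 4604/671*e2 - 2498/671*e3


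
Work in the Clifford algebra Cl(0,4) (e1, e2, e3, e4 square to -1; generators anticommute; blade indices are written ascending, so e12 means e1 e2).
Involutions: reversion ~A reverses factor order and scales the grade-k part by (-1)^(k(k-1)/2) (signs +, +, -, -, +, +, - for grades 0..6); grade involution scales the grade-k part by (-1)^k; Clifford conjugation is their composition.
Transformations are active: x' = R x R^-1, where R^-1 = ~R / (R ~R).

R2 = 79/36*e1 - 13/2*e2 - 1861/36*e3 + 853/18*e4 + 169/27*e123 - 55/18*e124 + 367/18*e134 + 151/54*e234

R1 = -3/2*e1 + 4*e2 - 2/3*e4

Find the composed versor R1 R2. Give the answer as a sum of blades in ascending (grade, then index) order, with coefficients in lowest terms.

Distribute over the terms of R1 (each basis-blade product reordered to ascending indices, repeated generators contracted through their squares):
(-3/2*e1) R2 = 79/24 + 39/4*e12 + 1861/24*e13 - 853/12*e14 + 169/18*e23 - 55/12*e24 + 367/12*e34 - 151/36*e1234
(4*e2) R2 = 26 - 79/9*e12 + 676/27*e13 - 110/9*e14 - 1861/9*e23 + 1706/9*e24 - 302/27*e34 - 734/9*e1234
(-2/3*e4) R2 = 853/27 - 55/27*e12 + 367/27*e13 + 79/54*e14 + 151/81*e23 - 13/3*e24 - 1861/54*e34 + 338/81*e1234
Summing the partial products and collecting blades:
Answer: 13151/216 - 115/108*e12 + 25093/216*e13 - 8839/108*e14 - 31675/162*e23 + 6503/36*e24 - 1627/108*e34 - 26431/324*e1234


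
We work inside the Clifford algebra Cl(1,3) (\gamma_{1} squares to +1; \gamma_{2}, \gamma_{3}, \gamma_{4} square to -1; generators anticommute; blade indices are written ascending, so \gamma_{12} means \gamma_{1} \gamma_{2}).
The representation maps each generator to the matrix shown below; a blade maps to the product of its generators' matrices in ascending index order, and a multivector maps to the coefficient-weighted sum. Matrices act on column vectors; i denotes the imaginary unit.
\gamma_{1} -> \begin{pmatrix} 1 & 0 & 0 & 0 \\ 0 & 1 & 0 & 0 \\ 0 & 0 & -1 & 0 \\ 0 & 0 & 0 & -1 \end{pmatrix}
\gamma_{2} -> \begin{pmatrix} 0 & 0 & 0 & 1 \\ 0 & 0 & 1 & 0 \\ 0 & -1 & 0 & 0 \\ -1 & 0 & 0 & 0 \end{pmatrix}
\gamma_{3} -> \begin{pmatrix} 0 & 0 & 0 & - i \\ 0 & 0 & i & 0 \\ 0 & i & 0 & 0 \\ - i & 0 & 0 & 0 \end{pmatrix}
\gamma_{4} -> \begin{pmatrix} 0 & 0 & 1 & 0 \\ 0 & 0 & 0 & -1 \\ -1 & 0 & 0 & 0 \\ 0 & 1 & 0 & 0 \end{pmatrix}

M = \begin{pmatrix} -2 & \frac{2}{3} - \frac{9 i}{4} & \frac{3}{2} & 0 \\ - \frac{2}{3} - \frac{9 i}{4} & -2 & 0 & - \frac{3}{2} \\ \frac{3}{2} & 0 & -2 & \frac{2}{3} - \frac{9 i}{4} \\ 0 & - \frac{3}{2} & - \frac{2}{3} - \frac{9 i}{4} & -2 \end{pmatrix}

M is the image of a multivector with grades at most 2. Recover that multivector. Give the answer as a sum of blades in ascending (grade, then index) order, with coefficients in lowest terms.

Method: the blade images are trace-orthogonal — tr(rho(e_A) rho(e_B)^-1) = 4 if A = B and 0 otherwise — and rho(e_A)^-1 = (e_A)^2 * rho(e_A) with (e_A)^2 = +1 or -1, so the coefficient of e_A in the preimage is (e_A)^2 * tr(M rho(e_A))/4.
Nonzero projections over blades of grade <= 2: 1: (1)^2 = +1, tr(M 1) = -8, coefficient -2; \gamma_{14}: (\gamma_{14})^2 = +1, tr(M rho(\gamma_{14})) = 6, coefficient \frac{3}{2}; \gamma_{24}: (\gamma_{24})^2 = -1, tr(M rho(\gamma_{24})) = - \frac{8}{3}, coefficient \frac{2}{3}; \gamma_{34}: (\gamma_{34})^2 = -1, tr(M rho(\gamma_{34})) = -9, coefficient \frac{9}{4}. Every other blade of grade <= 2 projects to 0.
Answer: -2 + \frac{3}{2} \gamma_{14} + \frac{2}{3} \gamma_{24} + \frac{9}{4} \gamma_{34}


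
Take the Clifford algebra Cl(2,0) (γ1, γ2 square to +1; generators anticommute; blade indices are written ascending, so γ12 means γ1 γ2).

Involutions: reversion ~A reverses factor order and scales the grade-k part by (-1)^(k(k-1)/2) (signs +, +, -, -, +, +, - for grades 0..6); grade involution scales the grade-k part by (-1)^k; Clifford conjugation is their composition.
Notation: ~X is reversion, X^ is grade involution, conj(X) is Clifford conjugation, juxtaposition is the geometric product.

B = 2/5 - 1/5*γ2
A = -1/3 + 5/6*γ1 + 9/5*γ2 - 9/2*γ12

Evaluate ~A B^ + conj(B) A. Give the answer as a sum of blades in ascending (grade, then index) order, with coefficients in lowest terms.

first term: 17/75 + 37/30*γ1 + 49/75*γ2 + 59/30*γ12
second term: 17/75 + 37/30*γ1 + 49/75*γ2 - 59/30*γ12
Answer: 34/75 + 37/15*γ1 + 98/75*γ2


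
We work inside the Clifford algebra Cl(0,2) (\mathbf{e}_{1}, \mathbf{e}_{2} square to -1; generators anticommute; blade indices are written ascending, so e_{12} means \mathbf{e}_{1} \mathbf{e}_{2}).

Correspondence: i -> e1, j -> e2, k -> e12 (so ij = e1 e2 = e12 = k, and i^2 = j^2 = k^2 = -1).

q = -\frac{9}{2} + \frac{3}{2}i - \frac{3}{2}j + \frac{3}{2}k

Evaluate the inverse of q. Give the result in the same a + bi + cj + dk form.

In blades: q = -\frac{9}{2} + \frac{3}{2} e_{1} - \frac{3}{2} e_{2} + \frac{3}{2} e_{12}.
With qbar = -\frac{9}{2} - \frac{3}{2} e_{1} + \frac{3}{2} e_{2} - \frac{3}{2} e_{12} (scalar fixed, mapped units negated), q qbar = 27 (the sum of squared coefficients), so q^-1 = qbar / (27) = -\frac{1}{6} - \frac{1}{18} e_{1} + \frac{1}{18} e_{2} - \frac{1}{18} e_{12}; translating back:
Answer: -\frac{1}{6} - \frac{1}{18}i + \frac{1}{18}j - \frac{1}{18}k


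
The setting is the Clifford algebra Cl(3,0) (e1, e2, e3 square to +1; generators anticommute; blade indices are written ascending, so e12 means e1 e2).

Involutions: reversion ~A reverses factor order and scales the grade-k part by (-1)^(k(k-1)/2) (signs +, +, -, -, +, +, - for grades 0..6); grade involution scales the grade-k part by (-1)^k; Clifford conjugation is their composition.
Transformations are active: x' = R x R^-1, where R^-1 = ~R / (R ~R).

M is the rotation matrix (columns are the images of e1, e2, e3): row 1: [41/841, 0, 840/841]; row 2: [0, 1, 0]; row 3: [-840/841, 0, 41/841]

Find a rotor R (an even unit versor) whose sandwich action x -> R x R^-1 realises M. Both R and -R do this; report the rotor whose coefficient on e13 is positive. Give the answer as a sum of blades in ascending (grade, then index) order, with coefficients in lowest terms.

Method: write R = a + b12*e12 + b13*e13 + b23*e23 with a^2 + b12^2 + b13^2 + b23^2 = 1 (so R^-1 = ~R). Expanding the columns R e_j ~R gives tr M = 4a^2 - 1 and, from the antisymmetric part, M21 - M12 = -4a*b12, M13 - M31 = 4a*b13, M32 - M23 = -4a*b23.
Here tr M = 923/841, so a^2 = (1 + tr M)/4 = 441/841 and a = ±21/29. Taking a = 21/29: M21 - M12 = 0, M13 - M31 = 1680/841, M32 - M23 = 0, giving b12 = 0, b13 = 20/29, b23 = 0, i.e. R = 21/29 + 20/29*e13.
Its e13 coefficient is already positive.
Answer: 21/29 + 20/29*e13. Key observation: the double cover Spin(3) -> SO(3) sends R and -R to the same matrix (trace 923/841 here), so the stated sign of the e13 coefficient is what selects one sheet.


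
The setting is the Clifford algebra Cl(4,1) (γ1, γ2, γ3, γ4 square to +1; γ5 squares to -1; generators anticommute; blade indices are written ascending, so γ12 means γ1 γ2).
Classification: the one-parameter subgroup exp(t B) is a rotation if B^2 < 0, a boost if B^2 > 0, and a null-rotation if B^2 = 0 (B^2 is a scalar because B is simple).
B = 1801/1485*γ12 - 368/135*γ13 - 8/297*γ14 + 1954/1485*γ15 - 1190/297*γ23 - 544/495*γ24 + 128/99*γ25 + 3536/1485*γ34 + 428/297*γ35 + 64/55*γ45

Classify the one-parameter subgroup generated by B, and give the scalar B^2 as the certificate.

B^2 term by term: the squares give (1801/1485)^2*(γ12)^2 + (-368/135)^2*(γ13)^2 + (-8/297)^2*(γ14)^2 + (1954/1485)^2*(γ15)^2 + (-1190/297)^2*(γ23)^2 + (-544/495)^2*(γ24)^2 + (128/99)^2*(γ25)^2 + (3536/1485)^2*(γ34)^2 + (428/297)^2*(γ35)^2 + (64/55)^2*(γ45)^2 = 3243601/2205225*(-1) + 135424/18225*(-1) + 64/88209*(-1) + 3818116/2205225*(+1) + 1416100/88209*(-1) + 295936/245025*(-1) + 16384/9801*(+1) + 12503296/2205225*(-1) + 183184/88209*(+1) + 4096/3025*(+1) = -25 (each basis 2-blade squares to minus the product of its generators' squares); cross terms between blades sharing an index anticommute and cancel; the commuting (index-disjoint) pairs give grade-4 terms 2*c*c'*(blade product), which cancel blade by blade — γ1234: 12736672/2205225 - 400384/66825 + 19040/88209 = 0; γ1235: 1541656/441045 + 94208/13365 - 930104/88209 = 0; γ1245: 230528/81675 + 2048/29403 - 2125952/735075 = 0; γ1345: -47104/7425 + 6848/88209 + 13818688/2205225 = 0; γ2345: -30464/3267 + 465664/147015 + 905216/147015 = 0 — confirming B is simple. So B^2 = -25.
Answer: rotation, certificate B^2 = -25. Check the certificate: B^2 = -25, and that sign is decisive whatever form B takes.


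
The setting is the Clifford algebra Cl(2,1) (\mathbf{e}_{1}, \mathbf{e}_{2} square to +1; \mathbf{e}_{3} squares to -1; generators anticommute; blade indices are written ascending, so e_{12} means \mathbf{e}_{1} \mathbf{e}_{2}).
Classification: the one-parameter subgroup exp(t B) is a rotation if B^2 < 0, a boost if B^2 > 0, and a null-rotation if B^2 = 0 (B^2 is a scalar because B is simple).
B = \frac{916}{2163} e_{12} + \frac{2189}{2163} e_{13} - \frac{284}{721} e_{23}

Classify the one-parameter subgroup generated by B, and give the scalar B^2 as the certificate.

B^2 term by term: the squares give (\frac{916}{2163})^2*(e_{12})^2 + (\frac{2189}{2163})^2*(e_{13})^2 + (-\frac{284}{721})^2*(e_{23})^2 = \frac{839056}{4678569}*(-1) + \frac{4791721}{4678569}*(+1) + \frac{80656}{519841}*(+1) = 1 (each basis 2-blade squares to minus the product of its generators' squares); cross terms between blades sharing an index anticommute and cancel. So B^2 = 1.
Answer: boost, certificate B^2 = 1. Certificate logic: 1 is a conjugation-invariant scalar, so its sign fixes rotation versus boost versus null-rotation outright.


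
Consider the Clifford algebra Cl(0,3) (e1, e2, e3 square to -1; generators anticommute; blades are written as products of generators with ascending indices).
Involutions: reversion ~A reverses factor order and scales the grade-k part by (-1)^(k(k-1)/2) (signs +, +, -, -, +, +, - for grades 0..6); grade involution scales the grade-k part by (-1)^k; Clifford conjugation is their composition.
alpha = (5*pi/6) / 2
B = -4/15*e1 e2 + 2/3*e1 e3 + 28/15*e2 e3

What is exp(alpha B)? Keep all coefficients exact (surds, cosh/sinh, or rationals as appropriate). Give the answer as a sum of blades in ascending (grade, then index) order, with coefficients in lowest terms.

B^2 term by term: the squares give (-4/15)^2*(e1 e2)^2 + (2/3)^2*(e1 e3)^2 + (28/15)^2*(e2 e3)^2 = 16/225*(-1) + 4/9*(-1) + 784/225*(-1) = -4 (each basis 2-blade squares to minus the product of its generators' squares); cross terms between blades sharing an index anticommute and cancel. So B^2 = -4.
B^2 = -4 — since the square is negative, the closed form is circular: l = 2, alpha*l = 5*pi/6, so exp(alpha B) = cos(5*pi/6) + (sin(5*pi/6)/2)*B = -sqrt(3)/2 + (1/4)*B.
Answer: -sqrt(3)/2 - 1/15*e1 e2 + 1/6*e1 e3 + 7/15*e2 e3


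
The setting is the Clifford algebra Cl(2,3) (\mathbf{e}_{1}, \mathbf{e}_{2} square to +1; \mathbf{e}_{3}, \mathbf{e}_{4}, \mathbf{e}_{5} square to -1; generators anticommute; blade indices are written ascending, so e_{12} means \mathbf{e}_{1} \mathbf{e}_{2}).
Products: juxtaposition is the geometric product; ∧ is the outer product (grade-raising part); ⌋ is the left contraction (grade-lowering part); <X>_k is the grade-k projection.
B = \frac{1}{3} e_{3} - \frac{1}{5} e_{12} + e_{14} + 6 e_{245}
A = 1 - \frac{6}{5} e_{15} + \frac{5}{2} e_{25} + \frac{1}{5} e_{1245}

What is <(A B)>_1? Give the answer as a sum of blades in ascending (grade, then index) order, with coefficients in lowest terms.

step 1: -\frac{6}{5} e_{1} + \frac{1}{3} e_{3} - 15 e_{4} - \frac{1}{5} e_{12} + e_{14} + \frac{1}{2} e_{15} + \frac{1}{25} e_{25} - \frac{29}{25} e_{45} + \frac{36}{5} e_{124} + \frac{2}{5} e_{135} - \frac{5}{6} e_{235} + 6 e_{245} - \frac{5}{2} e_{1245} + \frac{1}{15} e_{12345}
step 2: -\frac{6}{5} e_{1} + \frac{1}{3} e_{3} - 15 e_{4}
Answer: -\frac{6}{5} e_{1} + \frac{1}{3} e_{3} - 15 e_{4}


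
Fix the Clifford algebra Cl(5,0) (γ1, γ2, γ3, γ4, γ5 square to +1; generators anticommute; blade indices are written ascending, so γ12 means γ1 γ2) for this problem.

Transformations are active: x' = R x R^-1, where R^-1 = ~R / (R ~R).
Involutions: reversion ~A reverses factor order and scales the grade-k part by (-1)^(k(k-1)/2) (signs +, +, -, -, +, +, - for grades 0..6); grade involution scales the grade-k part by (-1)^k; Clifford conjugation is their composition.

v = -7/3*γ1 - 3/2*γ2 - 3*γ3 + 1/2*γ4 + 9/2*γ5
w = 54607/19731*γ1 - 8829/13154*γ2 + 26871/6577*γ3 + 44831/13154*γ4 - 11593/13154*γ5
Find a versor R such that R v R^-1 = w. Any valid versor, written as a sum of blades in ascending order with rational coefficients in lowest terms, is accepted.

Why this works: both vectors square to 1339/36, so q(v) = q(w) and R = v + w = 2856/6577*γ1 - 14280/6577*γ2 + 7140/6577*γ3 + 25704/6577*γ4 + 23800/6577*γ5 carries v to w — its own direction survives, the complement (v - w)/2 flips.
Answer: 2856/6577*γ1 - 14280/6577*γ2 + 7140/6577*γ3 + 25704/6577*γ4 + 23800/6577*γ5


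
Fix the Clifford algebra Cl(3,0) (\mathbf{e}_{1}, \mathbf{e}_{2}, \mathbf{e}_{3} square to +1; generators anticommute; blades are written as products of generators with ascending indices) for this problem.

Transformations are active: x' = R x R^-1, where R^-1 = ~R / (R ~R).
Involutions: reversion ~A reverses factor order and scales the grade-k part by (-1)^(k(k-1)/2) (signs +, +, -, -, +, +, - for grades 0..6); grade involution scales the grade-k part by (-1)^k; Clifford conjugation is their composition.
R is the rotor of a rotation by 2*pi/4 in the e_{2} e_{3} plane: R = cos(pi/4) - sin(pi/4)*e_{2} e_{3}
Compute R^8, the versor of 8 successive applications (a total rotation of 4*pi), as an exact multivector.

The rotor phase is half the rotation angle and phases add under composition, so 8 steps in the e_{2} e_{3} plane accumulate phase 8*(pi/4) = 2 \pi: R^8 = cos(2 \pi) - sin(2 \pi)*e_{2} e_{3}.
cos(2 \pi) = 1 and sin(2 \pi) = 0, so R^8 = 1. The total rotation 4*pi is 2 full turns, so every vector returns to itself, yet the rotor is +1, back on the identity sheet (an even number of 2*pi turns).
Answer: 1


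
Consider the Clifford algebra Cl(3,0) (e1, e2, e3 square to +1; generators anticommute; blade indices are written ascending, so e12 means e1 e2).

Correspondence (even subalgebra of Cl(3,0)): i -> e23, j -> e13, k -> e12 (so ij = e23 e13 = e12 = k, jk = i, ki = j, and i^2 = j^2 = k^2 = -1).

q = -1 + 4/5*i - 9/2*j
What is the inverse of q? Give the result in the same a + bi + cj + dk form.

In blades: q = -1 - 9/2*e13 + 4/5*e23.
With qbar = -1 + 9/2*e13 - 4/5*e23 (scalar fixed, mapped units negated), q qbar = 2189/100 (the sum of squared coefficients), so q^-1 = qbar / (2189/100) = -100/2189 + 450/2189*e13 - 80/2189*e23; translating back:
Answer: -100/2189 - 80/2189*i + 450/2189*j


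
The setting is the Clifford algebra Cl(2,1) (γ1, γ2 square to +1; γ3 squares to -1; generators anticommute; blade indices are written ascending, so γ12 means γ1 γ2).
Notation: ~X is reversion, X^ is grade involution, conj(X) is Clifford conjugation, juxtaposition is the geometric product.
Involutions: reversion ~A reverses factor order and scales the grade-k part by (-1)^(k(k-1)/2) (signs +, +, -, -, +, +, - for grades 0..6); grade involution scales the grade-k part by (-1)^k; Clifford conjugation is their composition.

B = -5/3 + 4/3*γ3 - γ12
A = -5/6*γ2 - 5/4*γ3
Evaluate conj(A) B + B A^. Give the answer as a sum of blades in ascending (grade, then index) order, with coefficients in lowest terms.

first term: -5/3 + 5/6*γ1 - 25/18*γ2 - 25/12*γ3 + 10/9*γ23 - 5/4*γ123
second term: -5/3 - 5/6*γ1 - 25/18*γ2 - 25/12*γ3 - 10/9*γ23 - 5/4*γ123
Answer: -10/3 - 25/9*γ2 - 25/6*γ3 - 5/2*γ123


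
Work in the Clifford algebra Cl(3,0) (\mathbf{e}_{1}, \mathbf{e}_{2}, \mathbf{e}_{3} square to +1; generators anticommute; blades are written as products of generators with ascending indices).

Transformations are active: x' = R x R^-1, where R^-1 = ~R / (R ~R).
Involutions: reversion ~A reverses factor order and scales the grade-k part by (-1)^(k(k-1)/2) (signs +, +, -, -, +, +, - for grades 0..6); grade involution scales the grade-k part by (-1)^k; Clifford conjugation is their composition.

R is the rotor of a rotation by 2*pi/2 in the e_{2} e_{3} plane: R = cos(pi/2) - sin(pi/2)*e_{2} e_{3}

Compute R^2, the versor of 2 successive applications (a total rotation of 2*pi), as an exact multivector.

The rotor phase is half the rotation angle and phases add under composition, so 2 steps in the e_{2} e_{3} plane accumulate phase 2*(pi/2) = \pi: R^2 = cos(\pi) - sin(\pi)*e_{2} e_{3}.
cos(\pi) = -1 and sin(\pi) = 0, so R^2 = -1. The total rotation 2*pi is 1 full turn, so every vector returns to itself, yet the rotor is -1, on the OTHER sheet of the double cover (an odd number of 2*pi turns).
Answer: -1


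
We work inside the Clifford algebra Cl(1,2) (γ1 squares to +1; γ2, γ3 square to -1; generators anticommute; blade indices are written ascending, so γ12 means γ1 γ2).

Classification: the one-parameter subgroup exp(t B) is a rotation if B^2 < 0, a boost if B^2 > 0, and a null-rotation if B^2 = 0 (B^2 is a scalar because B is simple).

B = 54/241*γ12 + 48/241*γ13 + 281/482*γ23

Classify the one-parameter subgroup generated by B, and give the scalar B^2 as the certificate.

B^2 term by term: the squares give (54/241)^2*(γ12)^2 + (48/241)^2*(γ13)^2 + (281/482)^2*(γ23)^2 = 2916/58081*(+1) + 2304/58081*(+1) + 78961/232324*(-1) = -1/4 (each basis 2-blade squares to minus the product of its generators' squares); cross terms between blades sharing an index anticommute and cancel. So B^2 = -1/4.
Answer: rotation, certificate B^2 = -1/4. B^2 = -1/4 is basis-independent, so its sign is the whole story.


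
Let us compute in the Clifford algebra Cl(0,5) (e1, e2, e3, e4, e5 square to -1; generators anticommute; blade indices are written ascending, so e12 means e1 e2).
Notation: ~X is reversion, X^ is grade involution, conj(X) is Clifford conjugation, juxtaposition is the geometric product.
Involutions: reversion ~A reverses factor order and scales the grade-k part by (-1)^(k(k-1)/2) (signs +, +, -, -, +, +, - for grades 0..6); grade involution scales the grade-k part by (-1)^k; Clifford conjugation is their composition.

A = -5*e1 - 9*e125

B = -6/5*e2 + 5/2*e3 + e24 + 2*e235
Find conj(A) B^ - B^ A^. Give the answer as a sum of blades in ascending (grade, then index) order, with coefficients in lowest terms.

first term: 6*e12 + 11/2*e13 - 54/5*e15 + 5*e124 + 9*e145 - 65/2*e1235
second term: -6*e12 + 61/2*e13 + 54/5*e15 + 5*e124 + 9*e145 - 25/2*e1235
Answer: 12*e12 - 25*e13 - 108/5*e15 - 20*e1235


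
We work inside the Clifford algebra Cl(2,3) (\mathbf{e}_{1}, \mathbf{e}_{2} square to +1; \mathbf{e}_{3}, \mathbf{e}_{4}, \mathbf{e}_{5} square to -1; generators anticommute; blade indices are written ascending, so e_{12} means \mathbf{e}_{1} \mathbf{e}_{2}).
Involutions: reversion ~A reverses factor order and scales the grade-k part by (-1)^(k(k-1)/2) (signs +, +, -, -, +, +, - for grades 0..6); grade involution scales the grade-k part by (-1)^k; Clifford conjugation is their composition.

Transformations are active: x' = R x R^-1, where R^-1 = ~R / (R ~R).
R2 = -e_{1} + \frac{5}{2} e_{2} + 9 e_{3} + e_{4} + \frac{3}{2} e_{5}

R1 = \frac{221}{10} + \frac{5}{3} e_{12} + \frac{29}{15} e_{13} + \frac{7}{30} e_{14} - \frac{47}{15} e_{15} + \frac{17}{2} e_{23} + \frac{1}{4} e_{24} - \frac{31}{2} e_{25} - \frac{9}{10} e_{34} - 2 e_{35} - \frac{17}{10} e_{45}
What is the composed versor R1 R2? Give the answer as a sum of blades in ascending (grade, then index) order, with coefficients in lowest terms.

Distribute over the terms of R2 (each basis-blade product reordered to ascending indices, repeated generators contracted through their squares):
R1 (-e_{1}) = -\frac{221}{10} e_{1} + \frac{5}{3} e_{2} + \frac{29}{15} e_{3} + \frac{7}{30} e_{4} - \frac{47}{15} e_{5} - \frac{17}{2} e_{123} - \frac{1}{4} e_{124} + \frac{31}{2} e_{125} + \frac{9}{10} e_{134} + 2 e_{135} + \frac{17}{10} e_{145}
R1 (\frac{5}{2} e_{2}) = \frac{25}{6} e_{1} + \frac{221}{4} e_{2} - \frac{85}{4} e_{3} - \frac{5}{8} e_{4} + \frac{155}{4} e_{5} - \frac{29}{6} e_{123} - \frac{7}{12} e_{124} + \frac{47}{6} e_{125} - \frac{9}{4} e_{234} - 5 e_{235} - \frac{17}{4} e_{245}
R1 (9 e_{3}) = -\frac{87}{5} e_{1} - \frac{153}{2} e_{2} + \frac{1989}{10} e_{3} - \frac{81}{10} e_{4} - 18 e_{5} + 15 e_{123} - \frac{21}{10} e_{134} + \frac{141}{5} e_{135} - \frac{9}{4} e_{234} + \frac{279}{2} e_{235} - \frac{153}{10} e_{345}
R1 (e_{4}) = -\frac{7}{30} e_{1} - \frac{1}{4} e_{2} + \frac{9}{10} e_{3} + \frac{221}{10} e_{4} - \frac{17}{10} e_{5} + \frac{5}{3} e_{124} + \frac{29}{15} e_{134} + \frac{47}{15} e_{145} + \frac{17}{2} e_{234} + \frac{31}{2} e_{245} + 2 e_{345}
R1 (\frac{3}{2} e_{5}) = \frac{47}{10} e_{1} + \frac{93}{4} e_{2} + 3 e_{3} + \frac{51}{20} e_{4} + \frac{663}{20} e_{5} + \frac{5}{2} e_{125} + \frac{29}{10} e_{135} + \frac{7}{20} e_{145} + \frac{51}{4} e_{235} + \frac{3}{8} e_{245} - \frac{27}{20} e_{345}
Summing the partial products and collecting blades:
Answer: -\frac{463}{15} e_{1} + \frac{41}{12} e_{2} + \frac{11009}{60} e_{3} + \frac{1939}{120} e_{4} + \frac{736}{15} e_{5} + \frac{5}{3} e_{123} + \frac{5}{6} e_{124} + \frac{155}{6} e_{125} + \frac{11}{15} e_{134} + \frac{331}{10} e_{135} + \frac{311}{60} e_{145} + 4 e_{234} + \frac{589}{4} e_{235} + \frac{93}{8} e_{245} - \frac{293}{20} e_{345}


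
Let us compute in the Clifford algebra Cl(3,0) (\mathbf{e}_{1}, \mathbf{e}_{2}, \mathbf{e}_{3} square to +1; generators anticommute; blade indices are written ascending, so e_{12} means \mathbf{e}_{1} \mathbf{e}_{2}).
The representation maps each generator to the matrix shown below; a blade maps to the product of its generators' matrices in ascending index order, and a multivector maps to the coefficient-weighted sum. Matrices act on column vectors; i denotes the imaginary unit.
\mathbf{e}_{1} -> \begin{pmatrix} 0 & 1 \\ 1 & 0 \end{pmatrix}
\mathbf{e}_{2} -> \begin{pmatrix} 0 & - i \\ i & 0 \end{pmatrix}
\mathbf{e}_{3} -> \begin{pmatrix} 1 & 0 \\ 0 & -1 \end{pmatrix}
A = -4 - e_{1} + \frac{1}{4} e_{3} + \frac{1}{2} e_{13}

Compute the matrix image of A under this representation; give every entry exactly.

Bivector images (products of the table entries): rho(e_{13}) = rho(\mathbf{e}_{1})rho(\mathbf{e}_{3}) = \begin{pmatrix} 0 & -1 \\ 1 & 0 \end{pmatrix}.
M = (-4)*1 + (-1)*rho(e_{1}) + (\frac{1}{4})*rho(e_{3}) + (\frac{1}{2})*rho(e_{13}), summed entrywise (1 is the identity matrix):
Answer: \begin{pmatrix} - \frac{15}{4} & - \frac{3}{2} \\ - \frac{1}{2} & - \frac{17}{4} \end{pmatrix}


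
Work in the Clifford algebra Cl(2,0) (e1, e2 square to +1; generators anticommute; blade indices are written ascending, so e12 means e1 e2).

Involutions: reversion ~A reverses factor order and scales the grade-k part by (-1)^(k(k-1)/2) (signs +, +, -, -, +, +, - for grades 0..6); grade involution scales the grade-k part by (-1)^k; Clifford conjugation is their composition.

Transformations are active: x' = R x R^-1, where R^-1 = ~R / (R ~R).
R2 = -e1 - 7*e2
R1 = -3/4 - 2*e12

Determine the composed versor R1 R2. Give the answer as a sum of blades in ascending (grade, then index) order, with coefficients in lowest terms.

Distribute over the terms of R1 (each basis-blade product reordered to ascending indices, repeated generators contracted through their squares):
(-3/4) R2 = 3/4*e1 + 21/4*e2
(-2*e12) R2 = 14*e1 - 2*e2
Summing the partial products and collecting blades:
Answer: 59/4*e1 + 13/4*e2


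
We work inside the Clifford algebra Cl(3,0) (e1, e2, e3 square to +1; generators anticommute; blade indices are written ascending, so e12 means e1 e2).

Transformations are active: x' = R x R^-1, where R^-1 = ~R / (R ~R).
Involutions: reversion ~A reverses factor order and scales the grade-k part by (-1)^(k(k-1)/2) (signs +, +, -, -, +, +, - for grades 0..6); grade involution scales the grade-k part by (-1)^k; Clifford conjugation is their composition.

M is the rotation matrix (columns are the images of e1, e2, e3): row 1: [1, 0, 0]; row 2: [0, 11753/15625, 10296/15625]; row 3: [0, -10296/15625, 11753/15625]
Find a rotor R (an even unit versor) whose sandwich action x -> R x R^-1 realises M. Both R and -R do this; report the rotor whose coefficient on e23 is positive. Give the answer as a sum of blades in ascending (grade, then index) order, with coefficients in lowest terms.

Method: write R = a + b12*e12 + b13*e13 + b23*e23 with a^2 + b12^2 + b13^2 + b23^2 = 1 (so R^-1 = ~R). Expanding the columns R e_j ~R gives tr M = 4a^2 - 1 and, from the antisymmetric part, M21 - M12 = -4a*b12, M13 - M31 = 4a*b13, M32 - M23 = -4a*b23.
Here tr M = 39131/15625, so a^2 = (1 + tr M)/4 = 13689/15625 and a = ±117/125. Taking a = 117/125: M21 - M12 = 0, M13 - M31 = 0, M32 - M23 = -20592/15625, giving b12 = 0, b13 = 0, b23 = 44/125, i.e. R = 117/125 + 44/125*e23.
Its e23 coefficient is already positive.
Answer: 117/125 + 44/125*e23. Recall the cover is two-to-one: with M of trace 39131/15625, both preimages act alike, and the stated e23 sign chooses the sheet.


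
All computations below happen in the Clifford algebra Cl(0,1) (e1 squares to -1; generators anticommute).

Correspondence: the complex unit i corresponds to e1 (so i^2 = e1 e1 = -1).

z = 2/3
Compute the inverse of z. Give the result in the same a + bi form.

In blades: z = 2/3.
With qbar = 2/3 (scalar fixed, mapped units negated), z qbar = 4/9 (the sum of squared coefficients), so z^-1 = qbar / (4/9) = 3/2; translating back:
Answer: 3/2


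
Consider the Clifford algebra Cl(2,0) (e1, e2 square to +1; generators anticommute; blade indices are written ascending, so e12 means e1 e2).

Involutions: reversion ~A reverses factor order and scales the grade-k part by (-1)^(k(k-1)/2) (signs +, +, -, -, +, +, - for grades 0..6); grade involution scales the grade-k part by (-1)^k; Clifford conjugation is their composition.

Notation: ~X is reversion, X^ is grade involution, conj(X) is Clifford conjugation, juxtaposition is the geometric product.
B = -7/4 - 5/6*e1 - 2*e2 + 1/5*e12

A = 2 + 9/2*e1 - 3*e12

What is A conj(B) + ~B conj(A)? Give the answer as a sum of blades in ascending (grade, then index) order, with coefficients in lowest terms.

first term: -7/20 - 293/24*e1 + 28/5*e2 + 277/20*e12
second term: 17/20 + 293/24*e1 - 37/5*e2 - 293/20*e12
Answer: 1/2 - 9/5*e2 - 4/5*e12


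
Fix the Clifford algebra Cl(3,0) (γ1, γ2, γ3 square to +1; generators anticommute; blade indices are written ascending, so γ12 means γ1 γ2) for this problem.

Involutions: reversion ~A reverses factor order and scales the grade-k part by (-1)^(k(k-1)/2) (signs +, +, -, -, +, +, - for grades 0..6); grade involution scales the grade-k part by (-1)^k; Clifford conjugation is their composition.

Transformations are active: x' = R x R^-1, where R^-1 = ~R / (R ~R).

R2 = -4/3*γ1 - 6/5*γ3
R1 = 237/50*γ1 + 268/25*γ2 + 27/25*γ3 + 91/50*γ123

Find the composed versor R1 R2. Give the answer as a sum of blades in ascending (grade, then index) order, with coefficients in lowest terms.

Distribute over the terms of R2 (each basis-blade product reordered to ascending indices, repeated generators contracted through their squares):
R1 (-4/3*γ1) = -158/25 + 1072/75*γ12 + 36/25*γ13 - 182/75*γ23
R1 (-6/5*γ3) = -162/125 - 273/125*γ12 - 711/125*γ13 - 1608/125*γ23
Summing the partial products and collecting blades:
Answer: -952/125 + 4541/375*γ12 - 531/125*γ13 - 5734/375*γ23


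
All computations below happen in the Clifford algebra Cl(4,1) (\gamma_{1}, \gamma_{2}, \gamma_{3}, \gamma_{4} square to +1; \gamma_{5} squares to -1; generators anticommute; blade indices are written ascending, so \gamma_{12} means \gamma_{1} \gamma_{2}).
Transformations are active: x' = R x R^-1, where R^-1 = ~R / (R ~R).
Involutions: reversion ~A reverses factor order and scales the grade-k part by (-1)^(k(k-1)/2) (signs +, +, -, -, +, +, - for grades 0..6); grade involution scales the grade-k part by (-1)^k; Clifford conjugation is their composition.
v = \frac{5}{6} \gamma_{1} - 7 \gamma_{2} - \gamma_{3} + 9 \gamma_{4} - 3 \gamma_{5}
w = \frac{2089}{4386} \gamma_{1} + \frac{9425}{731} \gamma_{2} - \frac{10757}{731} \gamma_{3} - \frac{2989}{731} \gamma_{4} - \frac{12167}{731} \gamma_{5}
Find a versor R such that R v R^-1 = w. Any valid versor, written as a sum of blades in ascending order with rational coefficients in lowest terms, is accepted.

A norm check does it: q(v) = q(w) = \frac{4417}{36}, hence R = v + w = \frac{2872}{2193} \gamma_{1} + \frac{4308}{731} \gamma_{2} - \frac{11488}{731} \gamma_{3} + \frac{3590}{731} \gamma_{4} - \frac{14360}{731} \gamma_{5} realises the map — parallel part kept, (v - w)/2 negated, v carried to w.
Answer: \frac{2872}{2193} \gamma_{1} + \frac{4308}{731} \gamma_{2} - \frac{11488}{731} \gamma_{3} + \frac{3590}{731} \gamma_{4} - \frac{14360}{731} \gamma_{5}


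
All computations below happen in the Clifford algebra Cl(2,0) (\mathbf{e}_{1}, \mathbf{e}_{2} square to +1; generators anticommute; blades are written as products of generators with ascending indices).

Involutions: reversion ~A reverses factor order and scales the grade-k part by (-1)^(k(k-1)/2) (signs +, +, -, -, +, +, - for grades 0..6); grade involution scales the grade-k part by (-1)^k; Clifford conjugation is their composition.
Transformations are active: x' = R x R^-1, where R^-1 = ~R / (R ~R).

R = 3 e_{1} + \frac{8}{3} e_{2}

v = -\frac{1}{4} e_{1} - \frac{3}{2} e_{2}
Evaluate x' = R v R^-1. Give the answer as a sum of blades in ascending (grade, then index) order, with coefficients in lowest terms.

~R = 3 e_{1} + \frac{8}{3} e_{2}, and R ~R = \frac{145}{9}, so R^-1 = ~R / (\frac{145}{9}).
R v = -\frac{19}{4} - \frac{23}{6} e_{1} e_{2}
Answer: -\frac{881}{580} e_{1} - \frac{21}{290} e_{2}


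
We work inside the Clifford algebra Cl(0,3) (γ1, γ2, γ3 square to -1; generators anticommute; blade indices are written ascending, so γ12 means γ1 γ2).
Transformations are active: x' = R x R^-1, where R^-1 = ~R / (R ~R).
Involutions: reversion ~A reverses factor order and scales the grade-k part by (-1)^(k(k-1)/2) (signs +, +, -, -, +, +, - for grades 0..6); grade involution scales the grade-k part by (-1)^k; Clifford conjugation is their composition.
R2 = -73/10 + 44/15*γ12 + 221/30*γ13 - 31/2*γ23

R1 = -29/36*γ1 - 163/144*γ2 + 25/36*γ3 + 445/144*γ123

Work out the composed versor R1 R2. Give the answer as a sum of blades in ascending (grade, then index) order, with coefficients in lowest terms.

Distribute over the terms of R1 (each basis-blade product reordered to ascending indices, repeated generators contracted through their squares):
(-29/36*γ1) R2 = 2117/360*γ1 + 319/135*γ2 + 6409/1080*γ3 + 899/72*γ123
(-163/144*γ2) R2 = -1793/540*γ1 + 11899/1440*γ2 - 5053/288*γ3 + 36023/4320*γ123
(25/36*γ3) R2 = 1105/216*γ1 - 775/72*γ2 - 365/72*γ3 + 55/27*γ123
(445/144*γ123) R2 = 13795/288*γ1 + 19669/864*γ2 - 979/108*γ3 - 6497/288*γ123
Summing the partial products and collecting blades:
Answer: 48017/864*γ1 + 9775/432*γ2 - 37073/1440*γ3 + 109/360*γ123


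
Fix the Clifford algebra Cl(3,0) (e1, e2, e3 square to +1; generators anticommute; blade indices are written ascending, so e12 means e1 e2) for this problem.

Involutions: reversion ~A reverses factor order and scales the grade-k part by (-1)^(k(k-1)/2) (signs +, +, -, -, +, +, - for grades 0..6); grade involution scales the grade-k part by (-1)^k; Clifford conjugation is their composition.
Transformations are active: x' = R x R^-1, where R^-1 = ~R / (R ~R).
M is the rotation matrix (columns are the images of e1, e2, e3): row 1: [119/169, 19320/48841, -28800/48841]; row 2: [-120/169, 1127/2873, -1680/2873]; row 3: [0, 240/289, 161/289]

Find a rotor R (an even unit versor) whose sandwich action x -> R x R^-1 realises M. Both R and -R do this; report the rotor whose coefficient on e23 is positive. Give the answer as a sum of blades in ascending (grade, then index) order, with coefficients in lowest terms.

Method: write R = a + b12*e12 + b13*e13 + b23*e23 with a^2 + b12^2 + b13^2 + b23^2 = 1 (so R^-1 = ~R). Expanding the columns R e_j ~R gives tr M = 4a^2 - 1 and, from the antisymmetric part, M21 - M12 = -4a*b12, M13 - M31 = 4a*b13, M32 - M23 = -4a*b23.
Here tr M = 80759/48841, so a^2 = (1 + tr M)/4 = 32400/48841 and a = ±180/221. Taking a = 180/221: M21 - M12 = -54000/48841, M13 - M31 = -28800/48841, M32 - M23 = 69120/48841, giving b12 = 75/221, b13 = -40/221, b23 = -96/221, i.e. R = 180/221 + 75/221*e12 - 40/221*e13 - 96/221*e23.
Its e23 coefficient is negative, so report the other preimage -R.
Answer: -180/221 - 75/221*e12 + 40/221*e13 + 96/221*e23. Recall the cover is two-to-one: with M of trace 80759/48841, both preimages act alike, and the stated e23 sign chooses the sheet.


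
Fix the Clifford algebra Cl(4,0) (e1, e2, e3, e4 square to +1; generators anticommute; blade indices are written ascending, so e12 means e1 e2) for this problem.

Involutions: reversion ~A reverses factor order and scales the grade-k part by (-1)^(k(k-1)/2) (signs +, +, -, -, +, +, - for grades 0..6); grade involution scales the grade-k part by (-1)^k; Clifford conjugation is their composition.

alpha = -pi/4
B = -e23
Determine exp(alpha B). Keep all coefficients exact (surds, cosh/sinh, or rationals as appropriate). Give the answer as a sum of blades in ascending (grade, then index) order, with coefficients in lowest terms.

B^2 = (-1)^2*(e23)^2 = 1*(-1) = -1 (a basis 2-blade squares to minus the product of its generators' squares).
B^2 = -1 — the negative square puts this in the circular regime; l = 1, alpha*l = -pi/4, so exp(alpha B) = cos(-pi/4) + (sin(-pi/4)/1)*B = sqrt(2)/2 + (-sqrt(2)/2)*B.
Answer: sqrt(2)/2 + sqrt(2)/2*e23


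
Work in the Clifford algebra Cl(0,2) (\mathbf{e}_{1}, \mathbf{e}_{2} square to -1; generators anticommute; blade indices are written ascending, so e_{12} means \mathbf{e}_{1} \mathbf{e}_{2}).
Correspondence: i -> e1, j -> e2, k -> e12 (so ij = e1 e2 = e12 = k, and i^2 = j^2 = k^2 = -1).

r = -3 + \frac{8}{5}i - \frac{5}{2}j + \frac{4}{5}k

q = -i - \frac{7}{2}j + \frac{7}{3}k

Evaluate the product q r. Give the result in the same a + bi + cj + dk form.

In blades: q = -e_{1} - \frac{7}{2} e_{2} + \frac{7}{3} e_{12}, r = -3 + \frac{8}{5} e_{1} - \frac{5}{2} e_{2} + \frac{4}{5} e_{12}.
Distribute q over r term by term (generator squares from the signature, products reordered to ascending indices): (-e_{1})*r = \frac{8}{5} + 3 e_{1} + \frac{4}{5} e_{2} + \frac{5}{2} e_{12}; (-\frac{7}{2} e_{2})*r = -\frac{35}{4} - \frac{14}{5} e_{1} + \frac{21}{2} e_{2} + \frac{28}{5} e_{12}; (\frac{7}{3} e_{12})*r = -\frac{28}{15} + \frac{35}{6} e_{1} + \frac{56}{15} e_{2} - 7 e_{12}.
Sum: -\frac{541}{60} + \frac{181}{30} e_{1} + \frac{451}{30} e_{2} + \frac{11}{10} e_{12}; translating back through the correspondence:
Answer: -\frac{541}{60} + \frac{181}{30}i + \frac{451}{30}j + \frac{11}{10}k


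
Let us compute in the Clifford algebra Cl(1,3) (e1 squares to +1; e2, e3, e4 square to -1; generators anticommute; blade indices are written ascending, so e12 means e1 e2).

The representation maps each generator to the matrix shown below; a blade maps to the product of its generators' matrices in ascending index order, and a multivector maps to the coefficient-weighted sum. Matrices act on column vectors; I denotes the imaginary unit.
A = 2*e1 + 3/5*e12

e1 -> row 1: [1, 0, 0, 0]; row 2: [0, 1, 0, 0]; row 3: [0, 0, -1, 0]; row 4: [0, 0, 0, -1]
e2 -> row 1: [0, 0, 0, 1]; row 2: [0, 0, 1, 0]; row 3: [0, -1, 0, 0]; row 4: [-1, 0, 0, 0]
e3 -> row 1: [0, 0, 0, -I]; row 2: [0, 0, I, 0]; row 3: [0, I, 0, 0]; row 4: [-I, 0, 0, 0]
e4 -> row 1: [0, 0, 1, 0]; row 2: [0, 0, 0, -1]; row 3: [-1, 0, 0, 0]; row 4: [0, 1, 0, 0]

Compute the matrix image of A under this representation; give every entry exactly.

Bivector images (products of the table entries): rho(e12) = rho(e1)rho(e2) = row 1: [0, 0, 0, 1]; row 2: [0, 0, 1, 0]; row 3: [0, 1, 0, 0]; row 4: [1, 0, 0, 0].
M = (2)*rho(e1) + (3/5)*rho(e12), summed entrywise:
Answer: row 1: [2, 0, 0, 3/5]; row 2: [0, 2, 3/5, 0]; row 3: [0, 3/5, -2, 0]; row 4: [3/5, 0, 0, -2]


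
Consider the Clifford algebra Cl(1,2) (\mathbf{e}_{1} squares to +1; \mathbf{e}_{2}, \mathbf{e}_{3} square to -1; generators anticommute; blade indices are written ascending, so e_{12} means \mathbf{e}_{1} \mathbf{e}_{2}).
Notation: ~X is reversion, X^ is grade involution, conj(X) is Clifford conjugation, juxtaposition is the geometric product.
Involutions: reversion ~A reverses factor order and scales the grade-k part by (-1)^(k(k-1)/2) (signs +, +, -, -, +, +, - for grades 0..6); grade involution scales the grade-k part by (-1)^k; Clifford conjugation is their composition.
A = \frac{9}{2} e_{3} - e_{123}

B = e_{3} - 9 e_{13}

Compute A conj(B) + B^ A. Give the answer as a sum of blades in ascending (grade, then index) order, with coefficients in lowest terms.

first term: \frac{9}{2} + \frac{81}{2} e_{1} + 9 e_{2} - e_{12}
second term: \frac{9}{2} + \frac{81}{2} e_{1} - 9 e_{2} - e_{12}
Answer: 9 + 81 e_{1} - 2 e_{12}


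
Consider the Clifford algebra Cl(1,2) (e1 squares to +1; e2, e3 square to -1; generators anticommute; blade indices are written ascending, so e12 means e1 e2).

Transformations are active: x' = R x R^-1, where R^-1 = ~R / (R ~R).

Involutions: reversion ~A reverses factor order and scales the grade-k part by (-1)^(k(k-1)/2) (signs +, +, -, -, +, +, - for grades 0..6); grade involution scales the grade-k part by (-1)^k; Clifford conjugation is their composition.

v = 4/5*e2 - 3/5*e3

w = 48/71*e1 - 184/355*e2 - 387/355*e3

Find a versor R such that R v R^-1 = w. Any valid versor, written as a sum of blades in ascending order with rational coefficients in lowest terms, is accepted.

Construction: equal norms (both -1) license R = v + w = 48/71*e1 + 20/71*e2 - 120/71*e3 — nothing changes along that direction, while (v - w)/2 changes sign, so v maps onto w.
Answer: 48/71*e1 + 20/71*e2 - 120/71*e3


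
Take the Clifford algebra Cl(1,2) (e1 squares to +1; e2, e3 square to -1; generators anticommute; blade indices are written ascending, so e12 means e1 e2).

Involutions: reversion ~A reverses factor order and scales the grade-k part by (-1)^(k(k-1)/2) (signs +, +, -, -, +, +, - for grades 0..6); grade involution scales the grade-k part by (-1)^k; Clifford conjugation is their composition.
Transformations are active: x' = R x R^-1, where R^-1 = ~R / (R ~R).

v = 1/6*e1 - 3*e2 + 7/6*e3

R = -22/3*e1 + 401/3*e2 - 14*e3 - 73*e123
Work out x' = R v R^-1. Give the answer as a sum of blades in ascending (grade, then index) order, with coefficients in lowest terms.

~R = -22/3*e1 + 401/3*e2 - 14*e3 + 73*e123, and R ~R = -12680, so R^-1 = ~R / (-12680).
R v = 3745/9 + 764/9*e12 + 1915/9*e13 + 916/9*e23
Answer: 63616/42795*e1 - 28441/8559*e2 - 1942/1585*e3


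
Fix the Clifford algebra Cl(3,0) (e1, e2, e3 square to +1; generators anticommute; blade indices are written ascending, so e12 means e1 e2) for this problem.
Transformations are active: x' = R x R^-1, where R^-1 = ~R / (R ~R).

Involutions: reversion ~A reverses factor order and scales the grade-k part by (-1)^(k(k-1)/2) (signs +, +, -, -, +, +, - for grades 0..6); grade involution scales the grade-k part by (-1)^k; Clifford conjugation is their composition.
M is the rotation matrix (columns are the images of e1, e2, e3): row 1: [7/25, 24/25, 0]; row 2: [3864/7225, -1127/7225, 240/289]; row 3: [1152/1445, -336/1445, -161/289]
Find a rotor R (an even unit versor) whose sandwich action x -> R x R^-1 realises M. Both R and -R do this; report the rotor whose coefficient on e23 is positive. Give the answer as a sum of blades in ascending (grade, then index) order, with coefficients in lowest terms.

Method: write R = a + b12*e12 + b13*e13 + b23*e23 with a^2 + b12^2 + b13^2 + b23^2 = 1 (so R^-1 = ~R). Expanding the columns R e_j ~R gives tr M = 4a^2 - 1 and, from the antisymmetric part, M21 - M12 = -4a*b12, M13 - M31 = 4a*b13, M32 - M23 = -4a*b23.
Here tr M = -3129/7225, so a^2 = (1 + tr M)/4 = 1024/7225 and a = ±32/85. Taking a = 32/85: M21 - M12 = -3072/7225, M13 - M31 = -1152/1445, M32 - M23 = -1536/1445, giving b12 = 24/85, b13 = -9/17, b23 = 12/17, i.e. R = 32/85 + 24/85*e12 - 9/17*e13 + 12/17*e23.
Its e23 coefficient is already positive.
Answer: 32/85 + 24/85*e12 - 9/17*e13 + 12/17*e23. Note: both R and -R realise this M (trace -3129/7225); the covering map identifies them, and the e23-coefficient sign is the tie-breaker.
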